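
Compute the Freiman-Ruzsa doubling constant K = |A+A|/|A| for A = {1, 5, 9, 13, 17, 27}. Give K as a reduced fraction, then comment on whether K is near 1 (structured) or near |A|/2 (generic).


|A| = 6.
Compute A + A by enumerating all 36 pairs.
A + A = {2, 6, 10, 14, 18, 22, 26, 28, 30, 32, 34, 36, 40, 44, 54}, so |A + A| = 15.
K = |A + A| / |A| = 15/6 = 5/2 ≈ 2.5000.
Reference: AP of size 6 gives K = 11/6 ≈ 1.8333; a fully generic set of size 6 gives K ≈ 3.5000.

|A| = 6, |A + A| = 15, K = 15/6 = 5/2.


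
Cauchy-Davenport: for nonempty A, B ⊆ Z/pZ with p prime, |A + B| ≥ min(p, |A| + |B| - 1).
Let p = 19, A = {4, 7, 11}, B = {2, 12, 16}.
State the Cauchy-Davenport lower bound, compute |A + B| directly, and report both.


Cauchy-Davenport: |A + B| ≥ min(p, |A| + |B| - 1) for A, B nonempty in Z/pZ.
|A| = 3, |B| = 3, p = 19.
CD lower bound = min(19, 3 + 3 - 1) = min(19, 5) = 5.
Compute A + B mod 19 directly:
a = 4: 4+2=6, 4+12=16, 4+16=1
a = 7: 7+2=9, 7+12=0, 7+16=4
a = 11: 11+2=13, 11+12=4, 11+16=8
A + B = {0, 1, 4, 6, 8, 9, 13, 16}, so |A + B| = 8.
Verify: 8 ≥ 5? Yes ✓.

CD lower bound = 5, actual |A + B| = 8.


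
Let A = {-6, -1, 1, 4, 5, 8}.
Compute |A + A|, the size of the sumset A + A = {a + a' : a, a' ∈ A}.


A + A = {a + a' : a, a' ∈ A}; |A| = 6.
General bounds: 2|A| - 1 ≤ |A + A| ≤ |A|(|A|+1)/2, i.e. 11 ≤ |A + A| ≤ 21.
Lower bound 2|A|-1 is attained iff A is an arithmetic progression.
Enumerate sums a + a' for a ≤ a' (symmetric, so this suffices):
a = -6: -6+-6=-12, -6+-1=-7, -6+1=-5, -6+4=-2, -6+5=-1, -6+8=2
a = -1: -1+-1=-2, -1+1=0, -1+4=3, -1+5=4, -1+8=7
a = 1: 1+1=2, 1+4=5, 1+5=6, 1+8=9
a = 4: 4+4=8, 4+5=9, 4+8=12
a = 5: 5+5=10, 5+8=13
a = 8: 8+8=16
Distinct sums: {-12, -7, -5, -2, -1, 0, 2, 3, 4, 5, 6, 7, 8, 9, 10, 12, 13, 16}
|A + A| = 18

|A + A| = 18


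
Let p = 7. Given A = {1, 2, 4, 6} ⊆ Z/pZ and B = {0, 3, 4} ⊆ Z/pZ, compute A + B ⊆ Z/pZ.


Work in Z/7Z: reduce every sum a + b modulo 7.
Enumerate all 12 pairs:
a = 1: 1+0=1, 1+3=4, 1+4=5
a = 2: 2+0=2, 2+3=5, 2+4=6
a = 4: 4+0=4, 4+3=0, 4+4=1
a = 6: 6+0=6, 6+3=2, 6+4=3
Distinct residues collected: {0, 1, 2, 3, 4, 5, 6}
|A + B| = 7 (out of 7 total residues).

A + B = {0, 1, 2, 3, 4, 5, 6}


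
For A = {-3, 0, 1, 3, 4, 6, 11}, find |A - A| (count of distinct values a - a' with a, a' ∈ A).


A - A = {a - a' : a, a' ∈ A}; |A| = 7.
Bounds: 2|A|-1 ≤ |A - A| ≤ |A|² - |A| + 1, i.e. 13 ≤ |A - A| ≤ 43.
Note: 0 ∈ A - A always (from a - a). The set is symmetric: if d ∈ A - A then -d ∈ A - A.
Enumerate nonzero differences d = a - a' with a > a' (then include -d):
Positive differences: {1, 2, 3, 4, 5, 6, 7, 8, 9, 10, 11, 14}
Full difference set: {0} ∪ (positive diffs) ∪ (negative diffs).
|A - A| = 1 + 2·12 = 25 (matches direct enumeration: 25).

|A - A| = 25


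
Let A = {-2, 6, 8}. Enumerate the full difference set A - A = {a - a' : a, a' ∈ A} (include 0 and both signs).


A - A = {a - a' : a, a' ∈ A}.
Compute a - a' for each ordered pair (a, a'):
a = -2: -2--2=0, -2-6=-8, -2-8=-10
a = 6: 6--2=8, 6-6=0, 6-8=-2
a = 8: 8--2=10, 8-6=2, 8-8=0
Collecting distinct values (and noting 0 appears from a-a):
A - A = {-10, -8, -2, 0, 2, 8, 10}
|A - A| = 7

A - A = {-10, -8, -2, 0, 2, 8, 10}


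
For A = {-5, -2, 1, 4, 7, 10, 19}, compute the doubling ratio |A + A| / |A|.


|A| = 7.
Compute A + A by enumerating all 49 pairs.
A + A = {-10, -7, -4, -1, 2, 5, 8, 11, 14, 17, 20, 23, 26, 29, 38}, so |A + A| = 15.
K = |A + A| / |A| = 15/7 (already in lowest terms) ≈ 2.1429.
Reference: AP of size 7 gives K = 13/7 ≈ 1.8571; a fully generic set of size 7 gives K ≈ 4.0000.

|A| = 7, |A + A| = 15, K = 15/7.


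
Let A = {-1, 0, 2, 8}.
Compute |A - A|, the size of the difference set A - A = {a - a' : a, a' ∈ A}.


A - A = {a - a' : a, a' ∈ A}; |A| = 4.
Bounds: 2|A|-1 ≤ |A - A| ≤ |A|² - |A| + 1, i.e. 7 ≤ |A - A| ≤ 13.
Note: 0 ∈ A - A always (from a - a). The set is symmetric: if d ∈ A - A then -d ∈ A - A.
Enumerate nonzero differences d = a - a' with a > a' (then include -d):
Positive differences: {1, 2, 3, 6, 8, 9}
Full difference set: {0} ∪ (positive diffs) ∪ (negative diffs).
|A - A| = 1 + 2·6 = 13 (matches direct enumeration: 13).

|A - A| = 13


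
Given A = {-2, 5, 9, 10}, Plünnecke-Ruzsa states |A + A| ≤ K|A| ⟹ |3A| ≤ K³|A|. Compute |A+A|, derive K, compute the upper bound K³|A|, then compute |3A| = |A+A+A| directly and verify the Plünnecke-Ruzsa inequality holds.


|A| = 4.
Step 1: Compute A + A by enumerating all 16 pairs.
A + A = {-4, 3, 7, 8, 10, 14, 15, 18, 19, 20}, so |A + A| = 10.
Step 2: Doubling constant K = |A + A|/|A| = 10/4 = 10/4 ≈ 2.5000.
Step 3: Plünnecke-Ruzsa gives |3A| ≤ K³·|A| = (2.5000)³ · 4 ≈ 62.5000.
Step 4: Compute 3A = A + A + A directly by enumerating all triples (a,b,c) ∈ A³; |3A| = 20.
Step 5: Check 20 ≤ 62.5000? Yes ✓.

K = 10/4, Plünnecke-Ruzsa bound K³|A| ≈ 62.5000, |3A| = 20, inequality holds.


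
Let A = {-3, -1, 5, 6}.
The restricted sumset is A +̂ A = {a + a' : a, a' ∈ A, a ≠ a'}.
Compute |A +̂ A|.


Restricted sumset: A +̂ A = {a + a' : a ∈ A, a' ∈ A, a ≠ a'}.
Equivalently, take A + A and drop any sum 2a that is achievable ONLY as a + a for a ∈ A (i.e. sums representable only with equal summands).
Enumerate pairs (a, a') with a < a' (symmetric, so each unordered pair gives one sum; this covers all a ≠ a'):
  -3 + -1 = -4
  -3 + 5 = 2
  -3 + 6 = 3
  -1 + 5 = 4
  -1 + 6 = 5
  5 + 6 = 11
Collected distinct sums: {-4, 2, 3, 4, 5, 11}
|A +̂ A| = 6
(Reference bound: |A +̂ A| ≥ 2|A| - 3 for |A| ≥ 2, with |A| = 4 giving ≥ 5.)

|A +̂ A| = 6


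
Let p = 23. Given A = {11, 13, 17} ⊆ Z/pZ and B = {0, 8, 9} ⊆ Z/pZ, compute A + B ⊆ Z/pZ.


Work in Z/23Z: reduce every sum a + b modulo 23.
Enumerate all 9 pairs:
a = 11: 11+0=11, 11+8=19, 11+9=20
a = 13: 13+0=13, 13+8=21, 13+9=22
a = 17: 17+0=17, 17+8=2, 17+9=3
Distinct residues collected: {2, 3, 11, 13, 17, 19, 20, 21, 22}
|A + B| = 9 (out of 23 total residues).

A + B = {2, 3, 11, 13, 17, 19, 20, 21, 22}


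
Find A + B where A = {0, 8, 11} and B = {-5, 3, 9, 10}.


A + B = {a + b : a ∈ A, b ∈ B}.
Enumerate all |A|·|B| = 3·4 = 12 pairs (a, b) and collect distinct sums.
a = 0: 0+-5=-5, 0+3=3, 0+9=9, 0+10=10
a = 8: 8+-5=3, 8+3=11, 8+9=17, 8+10=18
a = 11: 11+-5=6, 11+3=14, 11+9=20, 11+10=21
Collecting distinct sums: A + B = {-5, 3, 6, 9, 10, 11, 14, 17, 18, 20, 21}
|A + B| = 11

A + B = {-5, 3, 6, 9, 10, 11, 14, 17, 18, 20, 21}


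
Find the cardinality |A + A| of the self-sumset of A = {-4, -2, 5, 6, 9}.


A + A = {a + a' : a, a' ∈ A}; |A| = 5.
General bounds: 2|A| - 1 ≤ |A + A| ≤ |A|(|A|+1)/2, i.e. 9 ≤ |A + A| ≤ 15.
Lower bound 2|A|-1 is attained iff A is an arithmetic progression.
Enumerate sums a + a' for a ≤ a' (symmetric, so this suffices):
a = -4: -4+-4=-8, -4+-2=-6, -4+5=1, -4+6=2, -4+9=5
a = -2: -2+-2=-4, -2+5=3, -2+6=4, -2+9=7
a = 5: 5+5=10, 5+6=11, 5+9=14
a = 6: 6+6=12, 6+9=15
a = 9: 9+9=18
Distinct sums: {-8, -6, -4, 1, 2, 3, 4, 5, 7, 10, 11, 12, 14, 15, 18}
|A + A| = 15

|A + A| = 15


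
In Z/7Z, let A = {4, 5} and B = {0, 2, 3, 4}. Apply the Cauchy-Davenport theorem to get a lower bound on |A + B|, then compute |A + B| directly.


Cauchy-Davenport: |A + B| ≥ min(p, |A| + |B| - 1) for A, B nonempty in Z/pZ.
|A| = 2, |B| = 4, p = 7.
CD lower bound = min(7, 2 + 4 - 1) = min(7, 5) = 5.
Compute A + B mod 7 directly:
a = 4: 4+0=4, 4+2=6, 4+3=0, 4+4=1
a = 5: 5+0=5, 5+2=0, 5+3=1, 5+4=2
A + B = {0, 1, 2, 4, 5, 6}, so |A + B| = 6.
Verify: 6 ≥ 5? Yes ✓.

CD lower bound = 5, actual |A + B| = 6.


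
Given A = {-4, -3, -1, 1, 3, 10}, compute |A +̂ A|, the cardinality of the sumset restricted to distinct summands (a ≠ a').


Restricted sumset: A +̂ A = {a + a' : a ∈ A, a' ∈ A, a ≠ a'}.
Equivalently, take A + A and drop any sum 2a that is achievable ONLY as a + a for a ∈ A (i.e. sums representable only with equal summands).
Enumerate pairs (a, a') with a < a' (symmetric, so each unordered pair gives one sum; this covers all a ≠ a'):
  -4 + -3 = -7
  -4 + -1 = -5
  -4 + 1 = -3
  -4 + 3 = -1
  -4 + 10 = 6
  -3 + -1 = -4
  -3 + 1 = -2
  -3 + 3 = 0
  -3 + 10 = 7
  -1 + 1 = 0
  -1 + 3 = 2
  -1 + 10 = 9
  1 + 3 = 4
  1 + 10 = 11
  3 + 10 = 13
Collected distinct sums: {-7, -5, -4, -3, -2, -1, 0, 2, 4, 6, 7, 9, 11, 13}
|A +̂ A| = 14
(Reference bound: |A +̂ A| ≥ 2|A| - 3 for |A| ≥ 2, with |A| = 6 giving ≥ 9.)

|A +̂ A| = 14


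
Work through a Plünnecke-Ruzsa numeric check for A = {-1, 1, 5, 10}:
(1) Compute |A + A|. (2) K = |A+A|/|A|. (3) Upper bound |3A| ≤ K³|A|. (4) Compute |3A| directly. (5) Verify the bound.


|A| = 4.
Step 1: Compute A + A by enumerating all 16 pairs.
A + A = {-2, 0, 2, 4, 6, 9, 10, 11, 15, 20}, so |A + A| = 10.
Step 2: Doubling constant K = |A + A|/|A| = 10/4 = 10/4 ≈ 2.5000.
Step 3: Plünnecke-Ruzsa gives |3A| ≤ K³·|A| = (2.5000)³ · 4 ≈ 62.5000.
Step 4: Compute 3A = A + A + A directly by enumerating all triples (a,b,c) ∈ A³; |3A| = 19.
Step 5: Check 19 ≤ 62.5000? Yes ✓.

K = 10/4, Plünnecke-Ruzsa bound K³|A| ≈ 62.5000, |3A| = 19, inequality holds.


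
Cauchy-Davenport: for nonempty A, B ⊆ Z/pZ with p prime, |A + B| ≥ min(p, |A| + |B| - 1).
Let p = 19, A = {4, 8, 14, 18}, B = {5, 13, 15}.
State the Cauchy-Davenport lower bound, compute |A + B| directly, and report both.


Cauchy-Davenport: |A + B| ≥ min(p, |A| + |B| - 1) for A, B nonempty in Z/pZ.
|A| = 4, |B| = 3, p = 19.
CD lower bound = min(19, 4 + 3 - 1) = min(19, 6) = 6.
Compute A + B mod 19 directly:
a = 4: 4+5=9, 4+13=17, 4+15=0
a = 8: 8+5=13, 8+13=2, 8+15=4
a = 14: 14+5=0, 14+13=8, 14+15=10
a = 18: 18+5=4, 18+13=12, 18+15=14
A + B = {0, 2, 4, 8, 9, 10, 12, 13, 14, 17}, so |A + B| = 10.
Verify: 10 ≥ 6? Yes ✓.

CD lower bound = 6, actual |A + B| = 10.


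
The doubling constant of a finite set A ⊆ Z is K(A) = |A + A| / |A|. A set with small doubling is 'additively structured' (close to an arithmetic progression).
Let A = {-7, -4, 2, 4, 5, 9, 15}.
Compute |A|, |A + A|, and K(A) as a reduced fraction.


|A| = 7.
Compute A + A by enumerating all 49 pairs.
A + A = {-14, -11, -8, -5, -3, -2, 0, 1, 2, 4, 5, 6, 7, 8, 9, 10, 11, 13, 14, 17, 18, 19, 20, 24, 30}, so |A + A| = 25.
K = |A + A| / |A| = 25/7 (already in lowest terms) ≈ 3.5714.
Reference: AP of size 7 gives K = 13/7 ≈ 1.8571; a fully generic set of size 7 gives K ≈ 4.0000.

|A| = 7, |A + A| = 25, K = 25/7.


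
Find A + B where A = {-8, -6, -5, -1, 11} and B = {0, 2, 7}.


A + B = {a + b : a ∈ A, b ∈ B}.
Enumerate all |A|·|B| = 5·3 = 15 pairs (a, b) and collect distinct sums.
a = -8: -8+0=-8, -8+2=-6, -8+7=-1
a = -6: -6+0=-6, -6+2=-4, -6+7=1
a = -5: -5+0=-5, -5+2=-3, -5+7=2
a = -1: -1+0=-1, -1+2=1, -1+7=6
a = 11: 11+0=11, 11+2=13, 11+7=18
Collecting distinct sums: A + B = {-8, -6, -5, -4, -3, -1, 1, 2, 6, 11, 13, 18}
|A + B| = 12

A + B = {-8, -6, -5, -4, -3, -1, 1, 2, 6, 11, 13, 18}


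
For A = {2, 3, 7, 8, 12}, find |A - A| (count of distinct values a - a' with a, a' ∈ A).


A - A = {a - a' : a, a' ∈ A}; |A| = 5.
Bounds: 2|A|-1 ≤ |A - A| ≤ |A|² - |A| + 1, i.e. 9 ≤ |A - A| ≤ 21.
Note: 0 ∈ A - A always (from a - a). The set is symmetric: if d ∈ A - A then -d ∈ A - A.
Enumerate nonzero differences d = a - a' with a > a' (then include -d):
Positive differences: {1, 4, 5, 6, 9, 10}
Full difference set: {0} ∪ (positive diffs) ∪ (negative diffs).
|A - A| = 1 + 2·6 = 13 (matches direct enumeration: 13).

|A - A| = 13


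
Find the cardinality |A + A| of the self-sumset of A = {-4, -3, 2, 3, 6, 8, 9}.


A + A = {a + a' : a, a' ∈ A}; |A| = 7.
General bounds: 2|A| - 1 ≤ |A + A| ≤ |A|(|A|+1)/2, i.e. 13 ≤ |A + A| ≤ 28.
Lower bound 2|A|-1 is attained iff A is an arithmetic progression.
Enumerate sums a + a' for a ≤ a' (symmetric, so this suffices):
a = -4: -4+-4=-8, -4+-3=-7, -4+2=-2, -4+3=-1, -4+6=2, -4+8=4, -4+9=5
a = -3: -3+-3=-6, -3+2=-1, -3+3=0, -3+6=3, -3+8=5, -3+9=6
a = 2: 2+2=4, 2+3=5, 2+6=8, 2+8=10, 2+9=11
a = 3: 3+3=6, 3+6=9, 3+8=11, 3+9=12
a = 6: 6+6=12, 6+8=14, 6+9=15
a = 8: 8+8=16, 8+9=17
a = 9: 9+9=18
Distinct sums: {-8, -7, -6, -2, -1, 0, 2, 3, 4, 5, 6, 8, 9, 10, 11, 12, 14, 15, 16, 17, 18}
|A + A| = 21

|A + A| = 21


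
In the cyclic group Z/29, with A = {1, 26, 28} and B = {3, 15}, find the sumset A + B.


Work in Z/29Z: reduce every sum a + b modulo 29.
Enumerate all 6 pairs:
a = 1: 1+3=4, 1+15=16
a = 26: 26+3=0, 26+15=12
a = 28: 28+3=2, 28+15=14
Distinct residues collected: {0, 2, 4, 12, 14, 16}
|A + B| = 6 (out of 29 total residues).

A + B = {0, 2, 4, 12, 14, 16}


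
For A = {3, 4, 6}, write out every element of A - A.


A - A = {a - a' : a, a' ∈ A}.
Compute a - a' for each ordered pair (a, a'):
a = 3: 3-3=0, 3-4=-1, 3-6=-3
a = 4: 4-3=1, 4-4=0, 4-6=-2
a = 6: 6-3=3, 6-4=2, 6-6=0
Collecting distinct values (and noting 0 appears from a-a):
A - A = {-3, -2, -1, 0, 1, 2, 3}
|A - A| = 7

A - A = {-3, -2, -1, 0, 1, 2, 3}


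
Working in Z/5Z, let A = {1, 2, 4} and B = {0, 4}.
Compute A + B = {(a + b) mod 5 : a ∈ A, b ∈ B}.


Work in Z/5Z: reduce every sum a + b modulo 5.
Enumerate all 6 pairs:
a = 1: 1+0=1, 1+4=0
a = 2: 2+0=2, 2+4=1
a = 4: 4+0=4, 4+4=3
Distinct residues collected: {0, 1, 2, 3, 4}
|A + B| = 5 (out of 5 total residues).

A + B = {0, 1, 2, 3, 4}


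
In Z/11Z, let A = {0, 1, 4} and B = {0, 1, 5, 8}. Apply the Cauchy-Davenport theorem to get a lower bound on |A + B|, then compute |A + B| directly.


Cauchy-Davenport: |A + B| ≥ min(p, |A| + |B| - 1) for A, B nonempty in Z/pZ.
|A| = 3, |B| = 4, p = 11.
CD lower bound = min(11, 3 + 4 - 1) = min(11, 6) = 6.
Compute A + B mod 11 directly:
a = 0: 0+0=0, 0+1=1, 0+5=5, 0+8=8
a = 1: 1+0=1, 1+1=2, 1+5=6, 1+8=9
a = 4: 4+0=4, 4+1=5, 4+5=9, 4+8=1
A + B = {0, 1, 2, 4, 5, 6, 8, 9}, so |A + B| = 8.
Verify: 8 ≥ 6? Yes ✓.

CD lower bound = 6, actual |A + B| = 8.


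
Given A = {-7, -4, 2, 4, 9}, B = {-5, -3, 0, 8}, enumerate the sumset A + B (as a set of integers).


A + B = {a + b : a ∈ A, b ∈ B}.
Enumerate all |A|·|B| = 5·4 = 20 pairs (a, b) and collect distinct sums.
a = -7: -7+-5=-12, -7+-3=-10, -7+0=-7, -7+8=1
a = -4: -4+-5=-9, -4+-3=-7, -4+0=-4, -4+8=4
a = 2: 2+-5=-3, 2+-3=-1, 2+0=2, 2+8=10
a = 4: 4+-5=-1, 4+-3=1, 4+0=4, 4+8=12
a = 9: 9+-5=4, 9+-3=6, 9+0=9, 9+8=17
Collecting distinct sums: A + B = {-12, -10, -9, -7, -4, -3, -1, 1, 2, 4, 6, 9, 10, 12, 17}
|A + B| = 15

A + B = {-12, -10, -9, -7, -4, -3, -1, 1, 2, 4, 6, 9, 10, 12, 17}


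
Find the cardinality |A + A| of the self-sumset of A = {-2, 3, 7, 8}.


A + A = {a + a' : a, a' ∈ A}; |A| = 4.
General bounds: 2|A| - 1 ≤ |A + A| ≤ |A|(|A|+1)/2, i.e. 7 ≤ |A + A| ≤ 10.
Lower bound 2|A|-1 is attained iff A is an arithmetic progression.
Enumerate sums a + a' for a ≤ a' (symmetric, so this suffices):
a = -2: -2+-2=-4, -2+3=1, -2+7=5, -2+8=6
a = 3: 3+3=6, 3+7=10, 3+8=11
a = 7: 7+7=14, 7+8=15
a = 8: 8+8=16
Distinct sums: {-4, 1, 5, 6, 10, 11, 14, 15, 16}
|A + A| = 9

|A + A| = 9


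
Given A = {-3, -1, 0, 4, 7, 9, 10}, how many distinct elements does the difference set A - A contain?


A - A = {a - a' : a, a' ∈ A}; |A| = 7.
Bounds: 2|A|-1 ≤ |A - A| ≤ |A|² - |A| + 1, i.e. 13 ≤ |A - A| ≤ 43.
Note: 0 ∈ A - A always (from a - a). The set is symmetric: if d ∈ A - A then -d ∈ A - A.
Enumerate nonzero differences d = a - a' with a > a' (then include -d):
Positive differences: {1, 2, 3, 4, 5, 6, 7, 8, 9, 10, 11, 12, 13}
Full difference set: {0} ∪ (positive diffs) ∪ (negative diffs).
|A - A| = 1 + 2·13 = 27 (matches direct enumeration: 27).

|A - A| = 27


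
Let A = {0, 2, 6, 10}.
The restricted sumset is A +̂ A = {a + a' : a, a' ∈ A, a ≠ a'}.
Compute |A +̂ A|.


Restricted sumset: A +̂ A = {a + a' : a ∈ A, a' ∈ A, a ≠ a'}.
Equivalently, take A + A and drop any sum 2a that is achievable ONLY as a + a for a ∈ A (i.e. sums representable only with equal summands).
Enumerate pairs (a, a') with a < a' (symmetric, so each unordered pair gives one sum; this covers all a ≠ a'):
  0 + 2 = 2
  0 + 6 = 6
  0 + 10 = 10
  2 + 6 = 8
  2 + 10 = 12
  6 + 10 = 16
Collected distinct sums: {2, 6, 8, 10, 12, 16}
|A +̂ A| = 6
(Reference bound: |A +̂ A| ≥ 2|A| - 3 for |A| ≥ 2, with |A| = 4 giving ≥ 5.)

|A +̂ A| = 6


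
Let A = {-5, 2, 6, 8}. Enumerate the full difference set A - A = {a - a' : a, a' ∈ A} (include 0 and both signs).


A - A = {a - a' : a, a' ∈ A}.
Compute a - a' for each ordered pair (a, a'):
a = -5: -5--5=0, -5-2=-7, -5-6=-11, -5-8=-13
a = 2: 2--5=7, 2-2=0, 2-6=-4, 2-8=-6
a = 6: 6--5=11, 6-2=4, 6-6=0, 6-8=-2
a = 8: 8--5=13, 8-2=6, 8-6=2, 8-8=0
Collecting distinct values (and noting 0 appears from a-a):
A - A = {-13, -11, -7, -6, -4, -2, 0, 2, 4, 6, 7, 11, 13}
|A - A| = 13

A - A = {-13, -11, -7, -6, -4, -2, 0, 2, 4, 6, 7, 11, 13}


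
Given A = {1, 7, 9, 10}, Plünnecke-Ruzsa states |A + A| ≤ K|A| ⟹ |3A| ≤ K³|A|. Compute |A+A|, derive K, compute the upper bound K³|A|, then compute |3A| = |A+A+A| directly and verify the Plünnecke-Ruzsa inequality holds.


|A| = 4.
Step 1: Compute A + A by enumerating all 16 pairs.
A + A = {2, 8, 10, 11, 14, 16, 17, 18, 19, 20}, so |A + A| = 10.
Step 2: Doubling constant K = |A + A|/|A| = 10/4 = 10/4 ≈ 2.5000.
Step 3: Plünnecke-Ruzsa gives |3A| ≤ K³·|A| = (2.5000)³ · 4 ≈ 62.5000.
Step 4: Compute 3A = A + A + A directly by enumerating all triples (a,b,c) ∈ A³; |3A| = 18.
Step 5: Check 18 ≤ 62.5000? Yes ✓.

K = 10/4, Plünnecke-Ruzsa bound K³|A| ≈ 62.5000, |3A| = 18, inequality holds.


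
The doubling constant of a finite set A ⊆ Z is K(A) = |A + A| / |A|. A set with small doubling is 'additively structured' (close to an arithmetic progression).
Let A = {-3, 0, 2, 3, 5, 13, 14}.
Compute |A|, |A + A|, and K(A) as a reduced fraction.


|A| = 7.
Compute A + A by enumerating all 49 pairs.
A + A = {-6, -3, -1, 0, 2, 3, 4, 5, 6, 7, 8, 10, 11, 13, 14, 15, 16, 17, 18, 19, 26, 27, 28}, so |A + A| = 23.
K = |A + A| / |A| = 23/7 (already in lowest terms) ≈ 3.2857.
Reference: AP of size 7 gives K = 13/7 ≈ 1.8571; a fully generic set of size 7 gives K ≈ 4.0000.

|A| = 7, |A + A| = 23, K = 23/7.


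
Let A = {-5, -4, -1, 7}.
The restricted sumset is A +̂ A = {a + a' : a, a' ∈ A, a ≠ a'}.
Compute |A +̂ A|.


Restricted sumset: A +̂ A = {a + a' : a ∈ A, a' ∈ A, a ≠ a'}.
Equivalently, take A + A and drop any sum 2a that is achievable ONLY as a + a for a ∈ A (i.e. sums representable only with equal summands).
Enumerate pairs (a, a') with a < a' (symmetric, so each unordered pair gives one sum; this covers all a ≠ a'):
  -5 + -4 = -9
  -5 + -1 = -6
  -5 + 7 = 2
  -4 + -1 = -5
  -4 + 7 = 3
  -1 + 7 = 6
Collected distinct sums: {-9, -6, -5, 2, 3, 6}
|A +̂ A| = 6
(Reference bound: |A +̂ A| ≥ 2|A| - 3 for |A| ≥ 2, with |A| = 4 giving ≥ 5.)

|A +̂ A| = 6


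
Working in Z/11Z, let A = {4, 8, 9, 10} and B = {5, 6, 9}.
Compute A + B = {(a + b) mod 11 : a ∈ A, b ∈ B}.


Work in Z/11Z: reduce every sum a + b modulo 11.
Enumerate all 12 pairs:
a = 4: 4+5=9, 4+6=10, 4+9=2
a = 8: 8+5=2, 8+6=3, 8+9=6
a = 9: 9+5=3, 9+6=4, 9+9=7
a = 10: 10+5=4, 10+6=5, 10+9=8
Distinct residues collected: {2, 3, 4, 5, 6, 7, 8, 9, 10}
|A + B| = 9 (out of 11 total residues).

A + B = {2, 3, 4, 5, 6, 7, 8, 9, 10}


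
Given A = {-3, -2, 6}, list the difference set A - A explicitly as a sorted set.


A - A = {a - a' : a, a' ∈ A}.
Compute a - a' for each ordered pair (a, a'):
a = -3: -3--3=0, -3--2=-1, -3-6=-9
a = -2: -2--3=1, -2--2=0, -2-6=-8
a = 6: 6--3=9, 6--2=8, 6-6=0
Collecting distinct values (and noting 0 appears from a-a):
A - A = {-9, -8, -1, 0, 1, 8, 9}
|A - A| = 7

A - A = {-9, -8, -1, 0, 1, 8, 9}


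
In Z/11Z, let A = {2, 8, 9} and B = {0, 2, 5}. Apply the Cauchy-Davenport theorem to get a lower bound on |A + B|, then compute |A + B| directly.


Cauchy-Davenport: |A + B| ≥ min(p, |A| + |B| - 1) for A, B nonempty in Z/pZ.
|A| = 3, |B| = 3, p = 11.
CD lower bound = min(11, 3 + 3 - 1) = min(11, 5) = 5.
Compute A + B mod 11 directly:
a = 2: 2+0=2, 2+2=4, 2+5=7
a = 8: 8+0=8, 8+2=10, 8+5=2
a = 9: 9+0=9, 9+2=0, 9+5=3
A + B = {0, 2, 3, 4, 7, 8, 9, 10}, so |A + B| = 8.
Verify: 8 ≥ 5? Yes ✓.

CD lower bound = 5, actual |A + B| = 8.


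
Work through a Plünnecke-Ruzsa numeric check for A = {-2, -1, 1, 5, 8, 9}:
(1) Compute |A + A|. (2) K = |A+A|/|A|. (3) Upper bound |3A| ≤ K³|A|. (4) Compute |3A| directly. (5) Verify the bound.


|A| = 6.
Step 1: Compute A + A by enumerating all 36 pairs.
A + A = {-4, -3, -2, -1, 0, 2, 3, 4, 6, 7, 8, 9, 10, 13, 14, 16, 17, 18}, so |A + A| = 18.
Step 2: Doubling constant K = |A + A|/|A| = 18/6 = 18/6 ≈ 3.0000.
Step 3: Plünnecke-Ruzsa gives |3A| ≤ K³·|A| = (3.0000)³ · 6 ≈ 162.0000.
Step 4: Compute 3A = A + A + A directly by enumerating all triples (a,b,c) ∈ A³; |3A| = 33.
Step 5: Check 33 ≤ 162.0000? Yes ✓.

K = 18/6, Plünnecke-Ruzsa bound K³|A| ≈ 162.0000, |3A| = 33, inequality holds.


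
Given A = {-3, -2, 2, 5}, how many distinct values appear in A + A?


A + A = {a + a' : a, a' ∈ A}; |A| = 4.
General bounds: 2|A| - 1 ≤ |A + A| ≤ |A|(|A|+1)/2, i.e. 7 ≤ |A + A| ≤ 10.
Lower bound 2|A|-1 is attained iff A is an arithmetic progression.
Enumerate sums a + a' for a ≤ a' (symmetric, so this suffices):
a = -3: -3+-3=-6, -3+-2=-5, -3+2=-1, -3+5=2
a = -2: -2+-2=-4, -2+2=0, -2+5=3
a = 2: 2+2=4, 2+5=7
a = 5: 5+5=10
Distinct sums: {-6, -5, -4, -1, 0, 2, 3, 4, 7, 10}
|A + A| = 10

|A + A| = 10


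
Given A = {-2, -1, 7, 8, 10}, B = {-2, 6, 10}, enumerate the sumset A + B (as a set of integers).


A + B = {a + b : a ∈ A, b ∈ B}.
Enumerate all |A|·|B| = 5·3 = 15 pairs (a, b) and collect distinct sums.
a = -2: -2+-2=-4, -2+6=4, -2+10=8
a = -1: -1+-2=-3, -1+6=5, -1+10=9
a = 7: 7+-2=5, 7+6=13, 7+10=17
a = 8: 8+-2=6, 8+6=14, 8+10=18
a = 10: 10+-2=8, 10+6=16, 10+10=20
Collecting distinct sums: A + B = {-4, -3, 4, 5, 6, 8, 9, 13, 14, 16, 17, 18, 20}
|A + B| = 13

A + B = {-4, -3, 4, 5, 6, 8, 9, 13, 14, 16, 17, 18, 20}


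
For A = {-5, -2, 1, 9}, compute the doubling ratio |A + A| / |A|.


|A| = 4.
Compute A + A by enumerating all 16 pairs.
A + A = {-10, -7, -4, -1, 2, 4, 7, 10, 18}, so |A + A| = 9.
K = |A + A| / |A| = 9/4 (already in lowest terms) ≈ 2.2500.
Reference: AP of size 4 gives K = 7/4 ≈ 1.7500; a fully generic set of size 4 gives K ≈ 2.5000.

|A| = 4, |A + A| = 9, K = 9/4.


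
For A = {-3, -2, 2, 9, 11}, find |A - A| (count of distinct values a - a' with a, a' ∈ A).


A - A = {a - a' : a, a' ∈ A}; |A| = 5.
Bounds: 2|A|-1 ≤ |A - A| ≤ |A|² - |A| + 1, i.e. 9 ≤ |A - A| ≤ 21.
Note: 0 ∈ A - A always (from a - a). The set is symmetric: if d ∈ A - A then -d ∈ A - A.
Enumerate nonzero differences d = a - a' with a > a' (then include -d):
Positive differences: {1, 2, 4, 5, 7, 9, 11, 12, 13, 14}
Full difference set: {0} ∪ (positive diffs) ∪ (negative diffs).
|A - A| = 1 + 2·10 = 21 (matches direct enumeration: 21).

|A - A| = 21


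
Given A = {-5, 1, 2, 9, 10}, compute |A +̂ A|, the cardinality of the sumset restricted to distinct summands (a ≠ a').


Restricted sumset: A +̂ A = {a + a' : a ∈ A, a' ∈ A, a ≠ a'}.
Equivalently, take A + A and drop any sum 2a that is achievable ONLY as a + a for a ∈ A (i.e. sums representable only with equal summands).
Enumerate pairs (a, a') with a < a' (symmetric, so each unordered pair gives one sum; this covers all a ≠ a'):
  -5 + 1 = -4
  -5 + 2 = -3
  -5 + 9 = 4
  -5 + 10 = 5
  1 + 2 = 3
  1 + 9 = 10
  1 + 10 = 11
  2 + 9 = 11
  2 + 10 = 12
  9 + 10 = 19
Collected distinct sums: {-4, -3, 3, 4, 5, 10, 11, 12, 19}
|A +̂ A| = 9
(Reference bound: |A +̂ A| ≥ 2|A| - 3 for |A| ≥ 2, with |A| = 5 giving ≥ 7.)

|A +̂ A| = 9


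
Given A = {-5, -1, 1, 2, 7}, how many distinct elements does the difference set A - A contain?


A - A = {a - a' : a, a' ∈ A}; |A| = 5.
Bounds: 2|A|-1 ≤ |A - A| ≤ |A|² - |A| + 1, i.e. 9 ≤ |A - A| ≤ 21.
Note: 0 ∈ A - A always (from a - a). The set is symmetric: if d ∈ A - A then -d ∈ A - A.
Enumerate nonzero differences d = a - a' with a > a' (then include -d):
Positive differences: {1, 2, 3, 4, 5, 6, 7, 8, 12}
Full difference set: {0} ∪ (positive diffs) ∪ (negative diffs).
|A - A| = 1 + 2·9 = 19 (matches direct enumeration: 19).

|A - A| = 19


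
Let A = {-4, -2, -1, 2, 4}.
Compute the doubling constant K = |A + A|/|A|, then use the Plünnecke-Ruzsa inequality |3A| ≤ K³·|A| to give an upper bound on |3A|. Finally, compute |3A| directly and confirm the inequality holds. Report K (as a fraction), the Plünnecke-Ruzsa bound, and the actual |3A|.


|A| = 5.
Step 1: Compute A + A by enumerating all 25 pairs.
A + A = {-8, -6, -5, -4, -3, -2, 0, 1, 2, 3, 4, 6, 8}, so |A + A| = 13.
Step 2: Doubling constant K = |A + A|/|A| = 13/5 = 13/5 ≈ 2.6000.
Step 3: Plünnecke-Ruzsa gives |3A| ≤ K³·|A| = (2.6000)³ · 5 ≈ 87.8800.
Step 4: Compute 3A = A + A + A directly by enumerating all triples (a,b,c) ∈ A³; |3A| = 22.
Step 5: Check 22 ≤ 87.8800? Yes ✓.

K = 13/5, Plünnecke-Ruzsa bound K³|A| ≈ 87.8800, |3A| = 22, inequality holds.


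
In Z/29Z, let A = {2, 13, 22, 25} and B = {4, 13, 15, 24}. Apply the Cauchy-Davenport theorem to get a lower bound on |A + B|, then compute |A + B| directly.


Cauchy-Davenport: |A + B| ≥ min(p, |A| + |B| - 1) for A, B nonempty in Z/pZ.
|A| = 4, |B| = 4, p = 29.
CD lower bound = min(29, 4 + 4 - 1) = min(29, 7) = 7.
Compute A + B mod 29 directly:
a = 2: 2+4=6, 2+13=15, 2+15=17, 2+24=26
a = 13: 13+4=17, 13+13=26, 13+15=28, 13+24=8
a = 22: 22+4=26, 22+13=6, 22+15=8, 22+24=17
a = 25: 25+4=0, 25+13=9, 25+15=11, 25+24=20
A + B = {0, 6, 8, 9, 11, 15, 17, 20, 26, 28}, so |A + B| = 10.
Verify: 10 ≥ 7? Yes ✓.

CD lower bound = 7, actual |A + B| = 10.


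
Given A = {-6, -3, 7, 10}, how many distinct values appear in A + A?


A + A = {a + a' : a, a' ∈ A}; |A| = 4.
General bounds: 2|A| - 1 ≤ |A + A| ≤ |A|(|A|+1)/2, i.e. 7 ≤ |A + A| ≤ 10.
Lower bound 2|A|-1 is attained iff A is an arithmetic progression.
Enumerate sums a + a' for a ≤ a' (symmetric, so this suffices):
a = -6: -6+-6=-12, -6+-3=-9, -6+7=1, -6+10=4
a = -3: -3+-3=-6, -3+7=4, -3+10=7
a = 7: 7+7=14, 7+10=17
a = 10: 10+10=20
Distinct sums: {-12, -9, -6, 1, 4, 7, 14, 17, 20}
|A + A| = 9

|A + A| = 9


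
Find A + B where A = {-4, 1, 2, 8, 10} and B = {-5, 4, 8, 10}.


A + B = {a + b : a ∈ A, b ∈ B}.
Enumerate all |A|·|B| = 5·4 = 20 pairs (a, b) and collect distinct sums.
a = -4: -4+-5=-9, -4+4=0, -4+8=4, -4+10=6
a = 1: 1+-5=-4, 1+4=5, 1+8=9, 1+10=11
a = 2: 2+-5=-3, 2+4=6, 2+8=10, 2+10=12
a = 8: 8+-5=3, 8+4=12, 8+8=16, 8+10=18
a = 10: 10+-5=5, 10+4=14, 10+8=18, 10+10=20
Collecting distinct sums: A + B = {-9, -4, -3, 0, 3, 4, 5, 6, 9, 10, 11, 12, 14, 16, 18, 20}
|A + B| = 16

A + B = {-9, -4, -3, 0, 3, 4, 5, 6, 9, 10, 11, 12, 14, 16, 18, 20}


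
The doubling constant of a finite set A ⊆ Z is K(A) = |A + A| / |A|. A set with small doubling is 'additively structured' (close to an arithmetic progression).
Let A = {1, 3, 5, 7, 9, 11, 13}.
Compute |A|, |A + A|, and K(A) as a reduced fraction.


|A| = 7.
Compute A + A by enumerating all 49 pairs.
A + A = {2, 4, 6, 8, 10, 12, 14, 16, 18, 20, 22, 24, 26}, so |A + A| = 13.
K = |A + A| / |A| = 13/7 (already in lowest terms) ≈ 1.8571.
Reference: AP of size 7 gives K = 13/7 ≈ 1.8571; a fully generic set of size 7 gives K ≈ 4.0000.

|A| = 7, |A + A| = 13, K = 13/7.


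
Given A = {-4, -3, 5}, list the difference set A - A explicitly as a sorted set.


A - A = {a - a' : a, a' ∈ A}.
Compute a - a' for each ordered pair (a, a'):
a = -4: -4--4=0, -4--3=-1, -4-5=-9
a = -3: -3--4=1, -3--3=0, -3-5=-8
a = 5: 5--4=9, 5--3=8, 5-5=0
Collecting distinct values (and noting 0 appears from a-a):
A - A = {-9, -8, -1, 0, 1, 8, 9}
|A - A| = 7

A - A = {-9, -8, -1, 0, 1, 8, 9}


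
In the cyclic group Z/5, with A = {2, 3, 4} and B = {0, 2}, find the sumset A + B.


Work in Z/5Z: reduce every sum a + b modulo 5.
Enumerate all 6 pairs:
a = 2: 2+0=2, 2+2=4
a = 3: 3+0=3, 3+2=0
a = 4: 4+0=4, 4+2=1
Distinct residues collected: {0, 1, 2, 3, 4}
|A + B| = 5 (out of 5 total residues).

A + B = {0, 1, 2, 3, 4}


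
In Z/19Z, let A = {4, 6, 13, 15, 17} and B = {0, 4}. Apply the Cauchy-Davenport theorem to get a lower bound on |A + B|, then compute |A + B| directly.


Cauchy-Davenport: |A + B| ≥ min(p, |A| + |B| - 1) for A, B nonempty in Z/pZ.
|A| = 5, |B| = 2, p = 19.
CD lower bound = min(19, 5 + 2 - 1) = min(19, 6) = 6.
Compute A + B mod 19 directly:
a = 4: 4+0=4, 4+4=8
a = 6: 6+0=6, 6+4=10
a = 13: 13+0=13, 13+4=17
a = 15: 15+0=15, 15+4=0
a = 17: 17+0=17, 17+4=2
A + B = {0, 2, 4, 6, 8, 10, 13, 15, 17}, so |A + B| = 9.
Verify: 9 ≥ 6? Yes ✓.

CD lower bound = 6, actual |A + B| = 9.


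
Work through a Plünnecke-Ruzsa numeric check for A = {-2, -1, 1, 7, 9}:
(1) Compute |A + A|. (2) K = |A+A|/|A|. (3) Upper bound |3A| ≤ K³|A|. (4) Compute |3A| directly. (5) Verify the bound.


|A| = 5.
Step 1: Compute A + A by enumerating all 25 pairs.
A + A = {-4, -3, -2, -1, 0, 2, 5, 6, 7, 8, 10, 14, 16, 18}, so |A + A| = 14.
Step 2: Doubling constant K = |A + A|/|A| = 14/5 = 14/5 ≈ 2.8000.
Step 3: Plünnecke-Ruzsa gives |3A| ≤ K³·|A| = (2.8000)³ · 5 ≈ 109.7600.
Step 4: Compute 3A = A + A + A directly by enumerating all triples (a,b,c) ∈ A³; |3A| = 27.
Step 5: Check 27 ≤ 109.7600? Yes ✓.

K = 14/5, Plünnecke-Ruzsa bound K³|A| ≈ 109.7600, |3A| = 27, inequality holds.


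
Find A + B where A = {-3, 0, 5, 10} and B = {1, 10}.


A + B = {a + b : a ∈ A, b ∈ B}.
Enumerate all |A|·|B| = 4·2 = 8 pairs (a, b) and collect distinct sums.
a = -3: -3+1=-2, -3+10=7
a = 0: 0+1=1, 0+10=10
a = 5: 5+1=6, 5+10=15
a = 10: 10+1=11, 10+10=20
Collecting distinct sums: A + B = {-2, 1, 6, 7, 10, 11, 15, 20}
|A + B| = 8

A + B = {-2, 1, 6, 7, 10, 11, 15, 20}


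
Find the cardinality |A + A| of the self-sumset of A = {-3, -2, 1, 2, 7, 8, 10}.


A + A = {a + a' : a, a' ∈ A}; |A| = 7.
General bounds: 2|A| - 1 ≤ |A + A| ≤ |A|(|A|+1)/2, i.e. 13 ≤ |A + A| ≤ 28.
Lower bound 2|A|-1 is attained iff A is an arithmetic progression.
Enumerate sums a + a' for a ≤ a' (symmetric, so this suffices):
a = -3: -3+-3=-6, -3+-2=-5, -3+1=-2, -3+2=-1, -3+7=4, -3+8=5, -3+10=7
a = -2: -2+-2=-4, -2+1=-1, -2+2=0, -2+7=5, -2+8=6, -2+10=8
a = 1: 1+1=2, 1+2=3, 1+7=8, 1+8=9, 1+10=11
a = 2: 2+2=4, 2+7=9, 2+8=10, 2+10=12
a = 7: 7+7=14, 7+8=15, 7+10=17
a = 8: 8+8=16, 8+10=18
a = 10: 10+10=20
Distinct sums: {-6, -5, -4, -2, -1, 0, 2, 3, 4, 5, 6, 7, 8, 9, 10, 11, 12, 14, 15, 16, 17, 18, 20}
|A + A| = 23

|A + A| = 23


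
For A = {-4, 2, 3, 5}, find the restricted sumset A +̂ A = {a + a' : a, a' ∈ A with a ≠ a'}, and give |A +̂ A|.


Restricted sumset: A +̂ A = {a + a' : a ∈ A, a' ∈ A, a ≠ a'}.
Equivalently, take A + A and drop any sum 2a that is achievable ONLY as a + a for a ∈ A (i.e. sums representable only with equal summands).
Enumerate pairs (a, a') with a < a' (symmetric, so each unordered pair gives one sum; this covers all a ≠ a'):
  -4 + 2 = -2
  -4 + 3 = -1
  -4 + 5 = 1
  2 + 3 = 5
  2 + 5 = 7
  3 + 5 = 8
Collected distinct sums: {-2, -1, 1, 5, 7, 8}
|A +̂ A| = 6
(Reference bound: |A +̂ A| ≥ 2|A| - 3 for |A| ≥ 2, with |A| = 4 giving ≥ 5.)

|A +̂ A| = 6


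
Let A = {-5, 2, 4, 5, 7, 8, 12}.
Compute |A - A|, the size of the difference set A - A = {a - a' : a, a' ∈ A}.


A - A = {a - a' : a, a' ∈ A}; |A| = 7.
Bounds: 2|A|-1 ≤ |A - A| ≤ |A|² - |A| + 1, i.e. 13 ≤ |A - A| ≤ 43.
Note: 0 ∈ A - A always (from a - a). The set is symmetric: if d ∈ A - A then -d ∈ A - A.
Enumerate nonzero differences d = a - a' with a > a' (then include -d):
Positive differences: {1, 2, 3, 4, 5, 6, 7, 8, 9, 10, 12, 13, 17}
Full difference set: {0} ∪ (positive diffs) ∪ (negative diffs).
|A - A| = 1 + 2·13 = 27 (matches direct enumeration: 27).

|A - A| = 27


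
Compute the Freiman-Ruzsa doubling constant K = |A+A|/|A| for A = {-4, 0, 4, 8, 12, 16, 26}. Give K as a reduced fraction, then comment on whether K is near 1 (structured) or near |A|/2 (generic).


|A| = 7.
Compute A + A by enumerating all 49 pairs.
A + A = {-8, -4, 0, 4, 8, 12, 16, 20, 22, 24, 26, 28, 30, 32, 34, 38, 42, 52}, so |A + A| = 18.
K = |A + A| / |A| = 18/7 (already in lowest terms) ≈ 2.5714.
Reference: AP of size 7 gives K = 13/7 ≈ 1.8571; a fully generic set of size 7 gives K ≈ 4.0000.

|A| = 7, |A + A| = 18, K = 18/7.


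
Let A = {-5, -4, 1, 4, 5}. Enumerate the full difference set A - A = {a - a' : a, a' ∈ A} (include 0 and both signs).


A - A = {a - a' : a, a' ∈ A}.
Compute a - a' for each ordered pair (a, a'):
a = -5: -5--5=0, -5--4=-1, -5-1=-6, -5-4=-9, -5-5=-10
a = -4: -4--5=1, -4--4=0, -4-1=-5, -4-4=-8, -4-5=-9
a = 1: 1--5=6, 1--4=5, 1-1=0, 1-4=-3, 1-5=-4
a = 4: 4--5=9, 4--4=8, 4-1=3, 4-4=0, 4-5=-1
a = 5: 5--5=10, 5--4=9, 5-1=4, 5-4=1, 5-5=0
Collecting distinct values (and noting 0 appears from a-a):
A - A = {-10, -9, -8, -6, -5, -4, -3, -1, 0, 1, 3, 4, 5, 6, 8, 9, 10}
|A - A| = 17

A - A = {-10, -9, -8, -6, -5, -4, -3, -1, 0, 1, 3, 4, 5, 6, 8, 9, 10}


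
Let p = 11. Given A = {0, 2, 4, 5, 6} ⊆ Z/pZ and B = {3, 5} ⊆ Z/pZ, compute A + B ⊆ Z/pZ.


Work in Z/11Z: reduce every sum a + b modulo 11.
Enumerate all 10 pairs:
a = 0: 0+3=3, 0+5=5
a = 2: 2+3=5, 2+5=7
a = 4: 4+3=7, 4+5=9
a = 5: 5+3=8, 5+5=10
a = 6: 6+3=9, 6+5=0
Distinct residues collected: {0, 3, 5, 7, 8, 9, 10}
|A + B| = 7 (out of 11 total residues).

A + B = {0, 3, 5, 7, 8, 9, 10}


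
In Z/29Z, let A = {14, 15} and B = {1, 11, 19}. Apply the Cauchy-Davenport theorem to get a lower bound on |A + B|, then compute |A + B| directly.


Cauchy-Davenport: |A + B| ≥ min(p, |A| + |B| - 1) for A, B nonempty in Z/pZ.
|A| = 2, |B| = 3, p = 29.
CD lower bound = min(29, 2 + 3 - 1) = min(29, 4) = 4.
Compute A + B mod 29 directly:
a = 14: 14+1=15, 14+11=25, 14+19=4
a = 15: 15+1=16, 15+11=26, 15+19=5
A + B = {4, 5, 15, 16, 25, 26}, so |A + B| = 6.
Verify: 6 ≥ 4? Yes ✓.

CD lower bound = 4, actual |A + B| = 6.


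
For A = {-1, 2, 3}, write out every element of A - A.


A - A = {a - a' : a, a' ∈ A}.
Compute a - a' for each ordered pair (a, a'):
a = -1: -1--1=0, -1-2=-3, -1-3=-4
a = 2: 2--1=3, 2-2=0, 2-3=-1
a = 3: 3--1=4, 3-2=1, 3-3=0
Collecting distinct values (and noting 0 appears from a-a):
A - A = {-4, -3, -1, 0, 1, 3, 4}
|A - A| = 7

A - A = {-4, -3, -1, 0, 1, 3, 4}


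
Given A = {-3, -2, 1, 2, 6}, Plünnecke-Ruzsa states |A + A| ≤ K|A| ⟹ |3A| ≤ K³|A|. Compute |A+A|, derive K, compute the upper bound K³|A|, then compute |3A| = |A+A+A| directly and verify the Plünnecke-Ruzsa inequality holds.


|A| = 5.
Step 1: Compute A + A by enumerating all 25 pairs.
A + A = {-6, -5, -4, -2, -1, 0, 2, 3, 4, 7, 8, 12}, so |A + A| = 12.
Step 2: Doubling constant K = |A + A|/|A| = 12/5 = 12/5 ≈ 2.4000.
Step 3: Plünnecke-Ruzsa gives |3A| ≤ K³·|A| = (2.4000)³ · 5 ≈ 69.1200.
Step 4: Compute 3A = A + A + A directly by enumerating all triples (a,b,c) ∈ A³; |3A| = 22.
Step 5: Check 22 ≤ 69.1200? Yes ✓.

K = 12/5, Plünnecke-Ruzsa bound K³|A| ≈ 69.1200, |3A| = 22, inequality holds.


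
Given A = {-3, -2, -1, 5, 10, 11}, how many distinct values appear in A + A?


A + A = {a + a' : a, a' ∈ A}; |A| = 6.
General bounds: 2|A| - 1 ≤ |A + A| ≤ |A|(|A|+1)/2, i.e. 11 ≤ |A + A| ≤ 21.
Lower bound 2|A|-1 is attained iff A is an arithmetic progression.
Enumerate sums a + a' for a ≤ a' (symmetric, so this suffices):
a = -3: -3+-3=-6, -3+-2=-5, -3+-1=-4, -3+5=2, -3+10=7, -3+11=8
a = -2: -2+-2=-4, -2+-1=-3, -2+5=3, -2+10=8, -2+11=9
a = -1: -1+-1=-2, -1+5=4, -1+10=9, -1+11=10
a = 5: 5+5=10, 5+10=15, 5+11=16
a = 10: 10+10=20, 10+11=21
a = 11: 11+11=22
Distinct sums: {-6, -5, -4, -3, -2, 2, 3, 4, 7, 8, 9, 10, 15, 16, 20, 21, 22}
|A + A| = 17

|A + A| = 17


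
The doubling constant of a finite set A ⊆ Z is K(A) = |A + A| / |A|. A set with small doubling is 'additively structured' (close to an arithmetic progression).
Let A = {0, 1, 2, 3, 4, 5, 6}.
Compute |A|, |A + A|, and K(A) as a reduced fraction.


|A| = 7.
Compute A + A by enumerating all 49 pairs.
A + A = {0, 1, 2, 3, 4, 5, 6, 7, 8, 9, 10, 11, 12}, so |A + A| = 13.
K = |A + A| / |A| = 13/7 (already in lowest terms) ≈ 1.8571.
Reference: AP of size 7 gives K = 13/7 ≈ 1.8571; a fully generic set of size 7 gives K ≈ 4.0000.

|A| = 7, |A + A| = 13, K = 13/7.


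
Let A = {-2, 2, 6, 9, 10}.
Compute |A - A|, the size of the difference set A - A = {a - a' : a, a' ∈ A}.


A - A = {a - a' : a, a' ∈ A}; |A| = 5.
Bounds: 2|A|-1 ≤ |A - A| ≤ |A|² - |A| + 1, i.e. 9 ≤ |A - A| ≤ 21.
Note: 0 ∈ A - A always (from a - a). The set is symmetric: if d ∈ A - A then -d ∈ A - A.
Enumerate nonzero differences d = a - a' with a > a' (then include -d):
Positive differences: {1, 3, 4, 7, 8, 11, 12}
Full difference set: {0} ∪ (positive diffs) ∪ (negative diffs).
|A - A| = 1 + 2·7 = 15 (matches direct enumeration: 15).

|A - A| = 15


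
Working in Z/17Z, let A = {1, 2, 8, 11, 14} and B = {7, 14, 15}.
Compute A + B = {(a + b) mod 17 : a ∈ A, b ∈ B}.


Work in Z/17Z: reduce every sum a + b modulo 17.
Enumerate all 15 pairs:
a = 1: 1+7=8, 1+14=15, 1+15=16
a = 2: 2+7=9, 2+14=16, 2+15=0
a = 8: 8+7=15, 8+14=5, 8+15=6
a = 11: 11+7=1, 11+14=8, 11+15=9
a = 14: 14+7=4, 14+14=11, 14+15=12
Distinct residues collected: {0, 1, 4, 5, 6, 8, 9, 11, 12, 15, 16}
|A + B| = 11 (out of 17 total residues).

A + B = {0, 1, 4, 5, 6, 8, 9, 11, 12, 15, 16}


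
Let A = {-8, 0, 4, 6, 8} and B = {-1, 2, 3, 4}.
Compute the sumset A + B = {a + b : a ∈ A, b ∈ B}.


A + B = {a + b : a ∈ A, b ∈ B}.
Enumerate all |A|·|B| = 5·4 = 20 pairs (a, b) and collect distinct sums.
a = -8: -8+-1=-9, -8+2=-6, -8+3=-5, -8+4=-4
a = 0: 0+-1=-1, 0+2=2, 0+3=3, 0+4=4
a = 4: 4+-1=3, 4+2=6, 4+3=7, 4+4=8
a = 6: 6+-1=5, 6+2=8, 6+3=9, 6+4=10
a = 8: 8+-1=7, 8+2=10, 8+3=11, 8+4=12
Collecting distinct sums: A + B = {-9, -6, -5, -4, -1, 2, 3, 4, 5, 6, 7, 8, 9, 10, 11, 12}
|A + B| = 16

A + B = {-9, -6, -5, -4, -1, 2, 3, 4, 5, 6, 7, 8, 9, 10, 11, 12}


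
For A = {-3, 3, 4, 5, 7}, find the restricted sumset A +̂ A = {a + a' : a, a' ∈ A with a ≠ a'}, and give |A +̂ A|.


Restricted sumset: A +̂ A = {a + a' : a ∈ A, a' ∈ A, a ≠ a'}.
Equivalently, take A + A and drop any sum 2a that is achievable ONLY as a + a for a ∈ A (i.e. sums representable only with equal summands).
Enumerate pairs (a, a') with a < a' (symmetric, so each unordered pair gives one sum; this covers all a ≠ a'):
  -3 + 3 = 0
  -3 + 4 = 1
  -3 + 5 = 2
  -3 + 7 = 4
  3 + 4 = 7
  3 + 5 = 8
  3 + 7 = 10
  4 + 5 = 9
  4 + 7 = 11
  5 + 7 = 12
Collected distinct sums: {0, 1, 2, 4, 7, 8, 9, 10, 11, 12}
|A +̂ A| = 10
(Reference bound: |A +̂ A| ≥ 2|A| - 3 for |A| ≥ 2, with |A| = 5 giving ≥ 7.)

|A +̂ A| = 10


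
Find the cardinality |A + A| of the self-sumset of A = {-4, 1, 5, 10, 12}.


A + A = {a + a' : a, a' ∈ A}; |A| = 5.
General bounds: 2|A| - 1 ≤ |A + A| ≤ |A|(|A|+1)/2, i.e. 9 ≤ |A + A| ≤ 15.
Lower bound 2|A|-1 is attained iff A is an arithmetic progression.
Enumerate sums a + a' for a ≤ a' (symmetric, so this suffices):
a = -4: -4+-4=-8, -4+1=-3, -4+5=1, -4+10=6, -4+12=8
a = 1: 1+1=2, 1+5=6, 1+10=11, 1+12=13
a = 5: 5+5=10, 5+10=15, 5+12=17
a = 10: 10+10=20, 10+12=22
a = 12: 12+12=24
Distinct sums: {-8, -3, 1, 2, 6, 8, 10, 11, 13, 15, 17, 20, 22, 24}
|A + A| = 14

|A + A| = 14


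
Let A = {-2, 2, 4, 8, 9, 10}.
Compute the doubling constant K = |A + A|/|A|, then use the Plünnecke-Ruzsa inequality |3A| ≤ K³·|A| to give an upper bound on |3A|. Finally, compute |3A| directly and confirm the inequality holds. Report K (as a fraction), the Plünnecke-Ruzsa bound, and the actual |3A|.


|A| = 6.
Step 1: Compute A + A by enumerating all 36 pairs.
A + A = {-4, 0, 2, 4, 6, 7, 8, 10, 11, 12, 13, 14, 16, 17, 18, 19, 20}, so |A + A| = 17.
Step 2: Doubling constant K = |A + A|/|A| = 17/6 = 17/6 ≈ 2.8333.
Step 3: Plünnecke-Ruzsa gives |3A| ≤ K³·|A| = (2.8333)³ · 6 ≈ 136.4722.
Step 4: Compute 3A = A + A + A directly by enumerating all triples (a,b,c) ∈ A³; |3A| = 30.
Step 5: Check 30 ≤ 136.4722? Yes ✓.

K = 17/6, Plünnecke-Ruzsa bound K³|A| ≈ 136.4722, |3A| = 30, inequality holds.
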